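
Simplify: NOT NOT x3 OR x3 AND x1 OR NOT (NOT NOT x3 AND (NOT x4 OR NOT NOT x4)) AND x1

x3 OR x1

NOT NOT x3 OR x3 AND x1 OR NOT (NOT NOT x3 AND (NOT x4 OR NOT NOT x4)) AND x1
= x3 OR x3 AND x1 OR NOT (NOT NOT x3 AND (NOT x4 OR NOT NOT x4)) AND x1   — double negation
= x3 OR x3 AND x1 OR NOT (NOT NOT x3 AND (NOT x4 OR x4)) AND x1   — double negation
= x3 OR x3 AND x1 OR NOT (x3 AND (NOT x4 OR x4)) AND x1   — double negation
= x3 OR x3 AND x1 OR NOT x3 AND x1   — complement / identity
= x3 OR x1   — distribution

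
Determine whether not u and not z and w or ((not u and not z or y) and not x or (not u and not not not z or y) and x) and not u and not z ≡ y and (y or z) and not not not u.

No

E1: not u and not z and w or ((not u and not z or y) and not x or (not u and not not not z or y) and x) and not u and not z
    = not u and not z and w or ((not u and not z or y) and not x or (not u and not z or y) and x) and not u and not z   [double negation]
    = not u and not z and w or (not u and not z or y) and not u and not z   [distribution]
    = not u and not z and w or not u and not z   [absorption]
    = not u and not z   [absorption]
E2: y and (y or z) and not not not u
    = y and not not not u   [absorption]
    = y and not u   [double negation]
These differ: at u=0, w=1, x=0, y=1, z=1, E1 = 0 but E2 = 1.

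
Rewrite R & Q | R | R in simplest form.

R

R & Q | R | R
= R | R
= R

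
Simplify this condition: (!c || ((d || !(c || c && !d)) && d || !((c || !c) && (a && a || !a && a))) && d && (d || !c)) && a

(!c || ((d || !(c || c && !d)) && d || !((c || !c) && (a && a || !a && a))) && d && (d || !c)) && a
= (!c || ((d || !(c || c && !d)) && d || !((c || !c) && (a && a || !a && a))) && d) && a   [absorption]
= (!c || ((d || !c) && d || !((c || !c) && (a && a || !a && a))) && d) && a   [absorption]
= (!c || ((d || !c) && d || !(a && a || !a && a)) && d) && a   [complement / identity]
= (!c || ((d || !c) && d || !a) && d) && a   [distribution]
= (!c || (d || !a) && d) && a   [absorption]
= (!c || d) && a   [absorption]

(!c || d) && a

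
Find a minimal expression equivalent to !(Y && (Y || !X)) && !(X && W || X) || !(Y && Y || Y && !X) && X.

!(Y && (Y || !X)) && !(X && W || X) || !(Y && Y || Y && !X) && X
= !(Y && (Y || !X)) && !X || !(Y && Y || Y && !X) && X   (absorption)
= !(Y && (Y || !X)) && !X || !(Y && (Y || !X)) && X   (distribution)
= !(Y && (Y || !X))   (distribution)
= !Y   (absorption)

!Y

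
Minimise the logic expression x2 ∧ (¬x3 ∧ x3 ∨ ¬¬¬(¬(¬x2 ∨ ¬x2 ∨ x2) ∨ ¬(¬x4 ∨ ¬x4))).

x2 ∧ (¬x3 ∧ x3 ∨ ¬¬¬(¬(¬x2 ∨ ¬x2 ∨ x2) ∨ ¬(¬x4 ∨ ¬x4)))
= x2 ∧ (¬x3 ∧ x3 ∨ ¬(¬(¬x2 ∨ ¬x2 ∨ x2) ∨ ¬(¬x4 ∨ ¬x4)))   (double negation)
= x2 ∧ (¬x3 ∧ x3 ∨ (¬x2 ∨ ¬x2 ∨ x2) ∧ (¬x4 ∨ ¬x4))   (De Morgan)
= x2 ∧ (¬x3 ∧ x3 ∨ (¬x2 ∨ ¬x2 ∨ x2) ∧ ¬x4)   (idempotence)
= x2 ∧ (¬x3 ∧ x3 ∨ (¬x2 ∨ x2) ∧ ¬x4)   (idempotence)
= x2 ∧ (¬x3 ∧ x3 ∨ ¬x4)   (complement / identity)
= x2 ∧ ¬x4   (complement / identity)

x2 ∧ ¬x4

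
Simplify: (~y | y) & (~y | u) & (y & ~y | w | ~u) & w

(~y | u) & w

(~y | y) & (~y | u) & (y & ~y | w | ~u) & w
= (~y | y) & (~y | u) & (w | ~u) & w   — complement / identity
= (~y | u) & (w | ~u) & w   — complement / identity
= (~y | u) & w   — absorption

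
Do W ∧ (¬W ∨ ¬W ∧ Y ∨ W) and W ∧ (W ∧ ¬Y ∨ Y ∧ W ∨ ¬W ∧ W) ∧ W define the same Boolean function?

Yes

E1: W ∧ (¬W ∨ ¬W ∧ Y ∨ W)
    = W ∧ (¬W ∨ W)   [absorption]
    = W   [complement / identity]
E2: W ∧ (W ∧ ¬Y ∨ Y ∧ W ∨ ¬W ∧ W) ∧ W
    = W ∧ (W ∧ ¬Y ∨ Y ∧ W) ∧ W   [complement / identity]
    = W ∧ W ∧ W   [distribution]
    = W ∧ W   [idempotence]
    = W   [idempotence]
Both reduce to W, so they are equivalent.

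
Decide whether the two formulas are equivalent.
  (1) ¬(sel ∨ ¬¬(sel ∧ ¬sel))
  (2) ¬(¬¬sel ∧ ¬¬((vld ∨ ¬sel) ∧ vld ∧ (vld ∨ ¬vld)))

No

E1: ¬(sel ∨ ¬¬(sel ∧ ¬sel))
    = ¬(sel ∨ sel ∧ ¬sel)
    = ¬sel
E2: ¬(¬¬sel ∧ ¬¬((vld ∨ ¬sel) ∧ vld ∧ (vld ∨ ¬vld)))
    = ¬(¬¬sel ∧ ¬¬((vld ∨ ¬sel) ∧ vld))
    = ¬(¬¬sel ∧ ¬¬vld)
    = ¬sel ∨ ¬vld
These differ: at sel=1, vld=0, E1 = 0 but E2 = 1.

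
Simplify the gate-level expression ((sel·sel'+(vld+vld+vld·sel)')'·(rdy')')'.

((sel·sel'+(vld+vld+vld·sel)')'·(rdy')')'
= sel·sel'+(vld+vld+vld·sel)'+rdy'   (De Morgan)
= (vld+vld+vld·sel)'+rdy'   (complement / identity)
= (vld+vld)'+rdy'   (absorption)
= vld'+rdy'   (idempotence)

vld'+rdy'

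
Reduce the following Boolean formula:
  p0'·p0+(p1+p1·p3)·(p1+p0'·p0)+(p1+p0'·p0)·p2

p1

p0'·p0+(p1+p1·p3)·(p1+p0'·p0)+(p1+p0'·p0)·p2
= p0'·p0+p1·(p1+p0'·p0)+(p1+p0'·p0)·p2   — absorption
= p1·(p1+p0'·p0)+(p1+p0'·p0)·p2   — complement / identity
= (p1+p0'·p0)·(p1+p2)   — distribution
= p1·(p1+p2)   — complement / identity
= p1   — absorption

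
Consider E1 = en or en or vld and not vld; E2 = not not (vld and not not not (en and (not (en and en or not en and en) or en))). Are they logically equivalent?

E1: en or en or vld and not vld
    = en or en
    = en
E2: not not (vld and not not not (en and (not (en and en or not en and en) or en)))
    = not not (vld and not not not (en and (not en or en)))
    = not not (vld and not not not en)
    = vld and not not not en
    = vld and not en
These differ: at en=1, vld=1, E1 = 1 but E2 = 0.

No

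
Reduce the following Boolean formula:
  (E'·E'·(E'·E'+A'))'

E

(E'·E'·(E'·E'+A'))'
= (E'·E')'   (absorption)
= (E')'   (idempotence)
= E   (double negation)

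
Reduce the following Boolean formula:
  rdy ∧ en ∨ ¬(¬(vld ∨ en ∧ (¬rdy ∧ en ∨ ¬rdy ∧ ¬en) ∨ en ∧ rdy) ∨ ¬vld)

rdy ∧ en ∨ vld

rdy ∧ en ∨ ¬(¬(vld ∨ en ∧ (¬rdy ∧ en ∨ ¬rdy ∧ ¬en) ∨ en ∧ rdy) ∨ ¬vld)
= rdy ∧ en ∨ ¬(¬(vld ∨ en ∧ ¬rdy ∨ en ∧ rdy) ∨ ¬vld)   — distribution
= rdy ∧ en ∨ ¬(¬(vld ∨ en) ∨ ¬vld)   — distribution
= rdy ∧ en ∨ (vld ∨ en) ∧ vld   — De Morgan
= rdy ∧ en ∨ vld   — absorption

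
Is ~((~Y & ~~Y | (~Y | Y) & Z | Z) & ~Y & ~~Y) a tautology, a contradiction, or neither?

tautology

~((~Y & ~~Y | (~Y | Y) & Z | Z) & ~Y & ~~Y)
= ~((~Y & ~~Y | Z | Z) & ~Y & ~~Y)   (complement / identity)
= ~((~Y & ~~Y | Z) & ~Y & ~~Y)   (idempotence)
= ~(~Y & ~~Y)   (absorption)
= Y | ~Y   (De Morgan)
= 1   (complement)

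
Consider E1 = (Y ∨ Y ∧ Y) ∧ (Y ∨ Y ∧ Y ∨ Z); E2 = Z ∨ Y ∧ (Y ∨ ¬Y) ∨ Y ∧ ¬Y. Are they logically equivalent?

No

E1: (Y ∨ Y ∧ Y) ∧ (Y ∨ Y ∧ Y ∨ Z)
    = Y ∨ Y ∧ Y   (absorption)
    = Y ∨ Y   (idempotence)
    = Y   (idempotence)
E2: Z ∨ Y ∧ (Y ∨ ¬Y) ∨ Y ∧ ¬Y
    = Z ∨ Y ∧ (Y ∨ ¬Y)   (complement / identity)
    = Z ∨ Y   (complement / identity)
These differ: at Y=0, Z=1, E1 = 0 but E2 = 1.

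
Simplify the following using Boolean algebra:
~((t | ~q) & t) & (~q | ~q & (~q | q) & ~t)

~((t | ~q) & t) & (~q | ~q & (~q | q) & ~t)
= ~t & (~q | ~q & (~q | q) & ~t)   — absorption
= ~t & (~q | ~q & ~t)   — complement / identity
= ~t & ~q   — absorption

~t & ~q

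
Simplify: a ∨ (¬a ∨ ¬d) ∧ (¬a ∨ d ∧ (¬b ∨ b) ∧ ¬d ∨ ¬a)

True

a ∨ (¬a ∨ ¬d) ∧ (¬a ∨ d ∧ (¬b ∨ b) ∧ ¬d ∨ ¬a)
= a ∨ (¬a ∨ ¬d) ∧ (¬a ∨ d ∧ ¬d ∨ ¬a)
= a ∨ (¬a ∨ ¬d) ∧ (¬a ∨ ¬a)
= a ∨ (¬a ∨ ¬d) ∧ ¬a
= a ∨ ¬a
= True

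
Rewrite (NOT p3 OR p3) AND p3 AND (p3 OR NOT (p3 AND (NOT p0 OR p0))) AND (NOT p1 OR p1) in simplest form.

(NOT p3 OR p3) AND p3 AND (p3 OR NOT (p3 AND (NOT p0 OR p0))) AND (NOT p1 OR p1)
= (NOT p3 OR p3) AND p3 AND (p3 OR NOT p3) AND (NOT p1 OR p1)   [complement / identity]
= (NOT p3 OR p3) AND p3 AND (NOT p1 OR p1)   [complement / identity]
= p3 AND (NOT p1 OR p1)   [complement / identity]
= p3   [complement / identity]

p3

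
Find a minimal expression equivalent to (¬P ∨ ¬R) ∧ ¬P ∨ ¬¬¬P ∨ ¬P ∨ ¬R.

(¬P ∨ ¬R) ∧ ¬P ∨ ¬¬¬P ∨ ¬P ∨ ¬R
= (¬P ∨ ¬R) ∧ ¬P ∨ ¬P ∨ ¬P ∨ ¬R   [double negation]
= (¬P ∨ ¬R) ∧ ¬P ∨ ¬P ∨ ¬R   [idempotence]
= ¬P ∨ ¬R   [absorption]

¬P ∨ ¬R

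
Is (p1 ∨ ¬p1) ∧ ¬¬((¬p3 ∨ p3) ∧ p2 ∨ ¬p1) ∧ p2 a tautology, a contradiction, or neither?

neither

(p1 ∨ ¬p1) ∧ ¬¬((¬p3 ∨ p3) ∧ p2 ∨ ¬p1) ∧ p2
= (p1 ∨ ¬p1) ∧ ((¬p3 ∨ p3) ∧ p2 ∨ ¬p1) ∧ p2
= ((¬p3 ∨ p3) ∧ p2 ∨ ¬p1) ∧ p2
= (p2 ∨ ¬p1) ∧ p2
= p2
This depends on p2, so it is not a constant.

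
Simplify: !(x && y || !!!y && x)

!(x && y || !!!y && x)
= !(x && y || !y && x)
= !x

!x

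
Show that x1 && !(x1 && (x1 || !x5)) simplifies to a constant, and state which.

false

x1 && !(x1 && (x1 || !x5))
= x1 && !x1
= false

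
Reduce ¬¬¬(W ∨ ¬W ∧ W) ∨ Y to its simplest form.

¬¬¬(W ∨ ¬W ∧ W) ∨ Y
= ¬(W ∨ ¬W ∧ W) ∨ Y   (double negation)
= ¬W ∨ Y   (complement / identity)

¬W ∨ Y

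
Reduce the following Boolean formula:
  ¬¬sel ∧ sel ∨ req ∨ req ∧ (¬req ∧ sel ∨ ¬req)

¬¬sel ∧ sel ∨ req ∨ req ∧ (¬req ∧ sel ∨ ¬req)
= ¬¬sel ∧ sel ∨ req ∨ req ∧ ¬req
= sel ∧ sel ∨ req ∨ req ∧ ¬req
= sel ∧ sel ∨ req
= sel ∨ req

sel ∨ req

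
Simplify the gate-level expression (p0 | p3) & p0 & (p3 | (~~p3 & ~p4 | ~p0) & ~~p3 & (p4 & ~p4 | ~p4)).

(p0 | p3) & p0 & (p3 | (~~p3 & ~p4 | ~p0) & ~~p3 & (p4 & ~p4 | ~p4))
= (p0 | p3) & p0 & (p3 | (~~p3 & ~p4 | ~p0) & ~~p3 & ~p4)   — complement / identity
= (p0 | p3) & p0 & (p3 | ~~p3 & ~p4)   — absorption
= (p0 | p3) & p0 & (p3 | p3 & ~p4)   — double negation
= p0 & (p3 | p3 & ~p4)   — absorption
= p0 & p3   — absorption

p0 & p3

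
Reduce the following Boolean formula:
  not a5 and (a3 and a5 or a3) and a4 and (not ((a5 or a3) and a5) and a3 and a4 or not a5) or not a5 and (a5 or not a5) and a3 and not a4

not a5 and a3

not a5 and (a3 and a5 or a3) and a4 and (not ((a5 or a3) and a5) and a3 and a4 or not a5) or not a5 and (a5 or not a5) and a3 and not a4
= not a5 and (a3 and a5 or a3) and a4 and (not a5 and a3 and a4 or not a5) or not a5 and (a5 or not a5) and a3 and not a4   (absorption)
= not a5 and a3 and a4 and (not a5 and a3 and a4 or not a5) or not a5 and (a5 or not a5) and a3 and not a4   (absorption)
= not a5 and a3 and a4 and (not a5 and a3 and a4 or not a5) or not a5 and a3 and not a4   (complement / identity)
= not a5 and a3 and a4 or not a5 and a3 and not a4   (absorption)
= not a5 and a3   (distribution)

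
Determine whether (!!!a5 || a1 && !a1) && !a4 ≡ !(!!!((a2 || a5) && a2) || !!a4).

No

E1: (!!!a5 || a1 && !a1) && !a4
    = !!!a5 && !a4   (complement / identity)
    = !a5 && !a4   (double negation)
E2: !(!!!((a2 || a5) && a2) || !!a4)
    = !(!((a2 || a5) && a2) || !!a4)   (double negation)
    = !(!a2 || !!a4)   (absorption)
    = a2 && !a4   (De Morgan)
These differ: at a1=0, a2=0, a4=0, a5=0, E1 = 1 but E2 = 0.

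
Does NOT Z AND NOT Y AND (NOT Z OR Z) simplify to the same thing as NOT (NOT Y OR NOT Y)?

E1: NOT Z AND NOT Y AND (NOT Z OR Z)
    = NOT Z AND NOT Y   (complement / identity)
E2: NOT (NOT Y OR NOT Y)
    = Y AND Y   (De Morgan)
    = Y   (idempotence)
These differ: at Y=1, Z=0, E1 = 0 but E2 = 1.

No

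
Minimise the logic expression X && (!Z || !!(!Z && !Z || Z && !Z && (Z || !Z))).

X && (!Z || !!(!Z && !Z || Z && !Z && (Z || !Z)))
= X && (!Z || !!(!Z && !Z || Z && !Z))
= X && (!Z || !!!Z)
= X && (!Z || !Z)
= X && !Z

X && !Z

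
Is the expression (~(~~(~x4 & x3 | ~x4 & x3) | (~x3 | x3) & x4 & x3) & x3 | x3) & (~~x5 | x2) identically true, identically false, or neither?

(~(~~(~x4 & x3 | ~x4 & x3) | (~x3 | x3) & x4 & x3) & x3 | x3) & (~~x5 | x2)
= (~(~x4 & x3 | ~x4 & x3 | (~x3 | x3) & x4 & x3) & x3 | x3) & (~~x5 | x2)   — double negation
= (~(~x4 & x3 | ~x4 & x3 | x4 & x3) & x3 | x3) & (~~x5 | x2)   — complement / identity
= (~(~x4 & x3 | x4 & x3) & x3 | x3) & (~~x5 | x2)   — idempotence
= (~x3 & x3 | x3) & (~~x5 | x2)   — distribution
= (~x3 & x3 | x3) & (x5 | x2)   — double negation
= x3 & (x5 | x2)   — complement / identity
This depends on x2, x3, x5, so it is not a constant.

neither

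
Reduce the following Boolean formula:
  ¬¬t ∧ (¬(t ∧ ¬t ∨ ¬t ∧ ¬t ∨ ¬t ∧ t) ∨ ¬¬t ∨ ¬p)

t

¬¬t ∧ (¬(t ∧ ¬t ∨ ¬t ∧ ¬t ∨ ¬t ∧ t) ∨ ¬¬t ∨ ¬p)
= ¬¬t ∧ (¬(¬t ∧ ¬t ∨ ¬t ∧ t) ∨ ¬¬t ∨ ¬p)
= ¬¬t ∧ (¬¬t ∨ ¬¬t ∨ ¬p)
= ¬¬t ∧ (¬¬t ∨ ¬p)
= ¬¬t
= t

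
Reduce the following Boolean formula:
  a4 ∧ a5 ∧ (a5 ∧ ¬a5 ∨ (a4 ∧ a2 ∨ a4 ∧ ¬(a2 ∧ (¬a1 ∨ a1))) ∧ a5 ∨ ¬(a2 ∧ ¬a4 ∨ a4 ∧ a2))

a4 ∧ a5 ∧ (a5 ∧ ¬a5 ∨ (a4 ∧ a2 ∨ a4 ∧ ¬(a2 ∧ (¬a1 ∨ a1))) ∧ a5 ∨ ¬(a2 ∧ ¬a4 ∨ a4 ∧ a2))
= a4 ∧ a5 ∧ (a5 ∧ ¬a5 ∨ (a4 ∧ a2 ∨ a4 ∧ ¬(a2 ∧ (¬a1 ∨ a1))) ∧ a5 ∨ ¬a2)   — distribution
= a4 ∧ a5 ∧ (a5 ∧ ¬a5 ∨ (a4 ∧ a2 ∨ a4 ∧ ¬a2) ∧ a5 ∨ ¬a2)   — complement / identity
= a4 ∧ a5 ∧ (a5 ∧ ¬a5 ∨ a4 ∧ a5 ∨ ¬a2)   — distribution
= a4 ∧ a5 ∧ (a4 ∧ a5 ∨ ¬a2)   — complement / identity
= a4 ∧ a5   — absorption

a4 ∧ a5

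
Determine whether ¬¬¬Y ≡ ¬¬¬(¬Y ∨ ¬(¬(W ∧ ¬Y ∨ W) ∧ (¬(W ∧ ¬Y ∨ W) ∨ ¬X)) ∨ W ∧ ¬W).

No

E1: ¬¬¬Y
    = ¬Y   [double negation]
E2: ¬¬¬(¬Y ∨ ¬(¬(W ∧ ¬Y ∨ W) ∧ (¬(W ∧ ¬Y ∨ W) ∨ ¬X)) ∨ W ∧ ¬W)
    = ¬¬¬(¬Y ∨ ¬¬(W ∧ ¬Y ∨ W) ∨ W ∧ ¬W)   [absorption]
    = ¬(¬Y ∨ ¬¬(W ∧ ¬Y ∨ W) ∨ W ∧ ¬W)   [double negation]
    = ¬(¬Y ∨ ¬¬(W ∧ ¬Y ∨ W))   [complement / identity]
    = ¬(¬Y ∨ ¬¬W)   [absorption]
    = Y ∧ ¬W   [De Morgan]
These differ: at W=0, X=0, Y=0, E1 = 1 but E2 = 0.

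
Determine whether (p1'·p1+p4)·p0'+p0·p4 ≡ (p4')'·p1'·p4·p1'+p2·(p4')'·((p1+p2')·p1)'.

E1: (p1'·p1+p4)·p0'+p0·p4
    = p4·p0'+p0·p4   (complement / identity)
    = p4   (distribution)
E2: (p4')'·p1'·p4·p1'+p2·(p4')'·((p1+p2')·p1)'
    = (p4')'·p1'·p4·p1'+p2·(p4')'·p1'   (absorption)
    = (p4')'·p1'·(p4·p1'+p2)   (distribution)
    = p4·p1'·(p4·p1'+p2)   (double negation)
    = p4·p1'   (absorption)
These differ: at p0=1, p1=1, p2=1, p4=1, E1 = 1 but E2 = 0.

No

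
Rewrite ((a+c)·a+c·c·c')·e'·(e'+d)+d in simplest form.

((a+c)·a+c·c·c')·e'·(e'+d)+d
= ((a+c)·a+c·c')·e'·(e'+d)+d
= (a+c)·a·e'·(e'+d)+d
= (a+c)·a·e'+d
= a·e'+d

a·e'+d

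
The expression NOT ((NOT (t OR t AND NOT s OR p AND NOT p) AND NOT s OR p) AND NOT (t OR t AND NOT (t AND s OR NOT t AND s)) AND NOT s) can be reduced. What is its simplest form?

t OR s

NOT ((NOT (t OR t AND NOT s OR p AND NOT p) AND NOT s OR p) AND NOT (t OR t AND NOT (t AND s OR NOT t AND s)) AND NOT s)
= NOT ((NOT (t OR t AND NOT s) AND NOT s OR p) AND NOT (t OR t AND NOT (t AND s OR NOT t AND s)) AND NOT s)   — complement / identity
= NOT ((NOT (t OR t AND NOT s) AND NOT s OR p) AND NOT (t OR t AND NOT s) AND NOT s)   — distribution
= NOT (NOT (t OR t AND NOT s) AND NOT s)   — absorption
= NOT (NOT t AND NOT s)   — absorption
= t OR s   — De Morgan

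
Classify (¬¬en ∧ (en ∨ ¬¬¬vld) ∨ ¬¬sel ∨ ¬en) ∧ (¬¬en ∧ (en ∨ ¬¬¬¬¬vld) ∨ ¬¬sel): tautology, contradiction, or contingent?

(¬¬en ∧ (en ∨ ¬¬¬vld) ∨ ¬¬sel ∨ ¬en) ∧ (¬¬en ∧ (en ∨ ¬¬¬¬¬vld) ∨ ¬¬sel)
= (¬¬en ∧ (en ∨ ¬¬¬vld) ∨ ¬¬sel ∨ ¬en) ∧ (¬¬en ∧ (en ∨ ¬¬¬vld) ∨ ¬¬sel)   (double negation)
= ¬¬en ∧ (en ∨ ¬¬¬vld) ∨ ¬¬sel   (absorption)
= en ∧ (en ∨ ¬¬¬vld) ∨ ¬¬sel   (double negation)
= en ∧ (en ∨ ¬vld) ∨ ¬¬sel   (double negation)
= en ∧ (en ∨ ¬vld) ∨ sel   (double negation)
= en ∨ sel   (absorption)
This depends on en, sel, so it is not a constant.

contingent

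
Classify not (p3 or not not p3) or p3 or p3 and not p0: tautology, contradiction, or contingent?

tautology

not (p3 or not not p3) or p3 or p3 and not p0
= not (p3 or p3) or p3 or p3 and not p0   (double negation)
= not (p3 or p3) or p3   (absorption)
= not p3 or p3   (idempotence)
= True   (complement)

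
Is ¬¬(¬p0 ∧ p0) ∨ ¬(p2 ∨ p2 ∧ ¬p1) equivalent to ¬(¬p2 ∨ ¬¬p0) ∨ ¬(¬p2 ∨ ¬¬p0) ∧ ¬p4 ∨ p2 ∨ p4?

No

E1: ¬¬(¬p0 ∧ p0) ∨ ¬(p2 ∨ p2 ∧ ¬p1)
    = ¬¬(¬p0 ∧ p0) ∨ ¬p2   — absorption
    = ¬p0 ∧ p0 ∨ ¬p2   — double negation
    = ¬p2   — complement / identity
E2: ¬(¬p2 ∨ ¬¬p0) ∨ ¬(¬p2 ∨ ¬¬p0) ∧ ¬p4 ∨ p2 ∨ p4
    = ¬(¬p2 ∨ ¬¬p0) ∨ p2 ∨ p4   — absorption
    = p2 ∧ ¬p0 ∨ p2 ∨ p4   — De Morgan
    = p2 ∨ p4   — absorption
These differ: at p0=1, p1=1, p2=0, p4=0, E1 = 1 but E2 = 0.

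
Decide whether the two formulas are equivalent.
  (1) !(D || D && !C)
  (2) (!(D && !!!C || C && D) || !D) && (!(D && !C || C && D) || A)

Yes

E1: !(D || D && !C)
    = !D   (absorption)
E2: (!(D && !!!C || C && D) || !D) && (!(D && !C || C && D) || A)
    = (!(D && !C || C && D) || !D) && (!(D && !C || C && D) || A)   (double negation)
    = !D && A || !(D && !C || C && D)   (distribution)
    = !D && A || !D   (distribution)
    = !D   (absorption)
Both reduce to !D, so they are equivalent.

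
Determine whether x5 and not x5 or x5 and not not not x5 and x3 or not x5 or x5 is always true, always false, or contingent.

x5 and not x5 or x5 and not not not x5 and x3 or not x5 or x5
= x5 and not x5 or x5 and not x5 and x3 or not x5 or x5   — double negation
= x5 and not x5 or not x5 or x5   — absorption
= not x5 or x5   — complement / identity
= True   — complement

always true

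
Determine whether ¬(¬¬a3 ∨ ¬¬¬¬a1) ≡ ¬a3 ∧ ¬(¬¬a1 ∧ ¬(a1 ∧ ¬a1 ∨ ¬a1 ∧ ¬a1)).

Yes

E1: ¬(¬¬a3 ∨ ¬¬¬¬a1)
    = ¬(¬¬a3 ∨ ¬¬a1)   (double negation)
    = ¬a3 ∧ ¬a1   (De Morgan)
E2: ¬a3 ∧ ¬(¬¬a1 ∧ ¬(a1 ∧ ¬a1 ∨ ¬a1 ∧ ¬a1))
    = ¬a3 ∧ ¬(¬¬a1 ∧ ¬¬a1)   (distribution)
    = ¬a3 ∧ ¬¬¬a1   (idempotence)
    = ¬a3 ∧ ¬a1   (double negation)
Both reduce to ¬a3 ∧ ¬a1, so they are equivalent.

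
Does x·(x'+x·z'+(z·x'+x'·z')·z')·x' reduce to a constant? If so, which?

x·(x'+x·z'+(z·x'+x'·z')·z')·x'
= x·(x'+x·z'+x'·z')·x'   (distribution)
= x·(x'+z')·x'   (distribution)
= x·x'   (absorption)
= 0   (complement)

yes, False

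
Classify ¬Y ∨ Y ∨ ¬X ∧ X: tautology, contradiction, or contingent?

tautology

¬Y ∨ Y ∨ ¬X ∧ X
= ¬Y ∨ Y   (complement / identity)
= True   (complement)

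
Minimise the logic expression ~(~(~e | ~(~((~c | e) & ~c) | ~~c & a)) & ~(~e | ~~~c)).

~e | ~c

~(~(~e | ~(~((~c | e) & ~c) | ~~c & a)) & ~(~e | ~~~c))
= ~(~(~e | ~(~~c | ~~c & a)) & ~(~e | ~~~c))
= ~(~(~e | ~~~c) & ~(~e | ~~~c))
= ~~(~e | ~~~c)
= ~e | ~~~c
= ~e | ~c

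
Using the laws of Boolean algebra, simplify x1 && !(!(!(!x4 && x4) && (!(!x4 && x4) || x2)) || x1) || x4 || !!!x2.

x4 || !x2

x1 && !(!(!(!x4 && x4) && (!(!x4 && x4) || x2)) || x1) || x4 || !!!x2
= x1 && !(!!(!x4 && x4) || x1) || x4 || !!!x2   — absorption
= x1 && !(!x4 && x4 || x1) || x4 || !!!x2   — double negation
= x1 && !x1 || x4 || !!!x2   — complement / identity
= x4 || !!!x2   — complement / identity
= x4 || !x2   — double negation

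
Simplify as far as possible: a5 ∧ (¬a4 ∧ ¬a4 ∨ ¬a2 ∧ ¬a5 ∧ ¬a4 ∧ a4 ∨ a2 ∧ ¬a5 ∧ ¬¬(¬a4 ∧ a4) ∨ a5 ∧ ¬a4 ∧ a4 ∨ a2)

a5 ∧ (¬a4 ∧ ¬a4 ∨ ¬a2 ∧ ¬a5 ∧ ¬a4 ∧ a4 ∨ a2 ∧ ¬a5 ∧ ¬¬(¬a4 ∧ a4) ∨ a5 ∧ ¬a4 ∧ a4 ∨ a2)
= a5 ∧ (¬a4 ∧ ¬a4 ∨ ¬a2 ∧ ¬a5 ∧ ¬a4 ∧ a4 ∨ a2 ∧ ¬a5 ∧ ¬a4 ∧ a4 ∨ a5 ∧ ¬a4 ∧ a4 ∨ a2)   (double negation)
= a5 ∧ (¬a4 ∧ ¬a4 ∨ ¬a5 ∧ ¬a4 ∧ a4 ∨ a5 ∧ ¬a4 ∧ a4 ∨ a2)   (distribution)
= a5 ∧ (¬a4 ∧ ¬a4 ∨ ¬a4 ∧ a4 ∨ a2)   (distribution)
= a5 ∧ (¬a4 ∨ a2)   (distribution)

a5 ∧ (¬a4 ∨ a2)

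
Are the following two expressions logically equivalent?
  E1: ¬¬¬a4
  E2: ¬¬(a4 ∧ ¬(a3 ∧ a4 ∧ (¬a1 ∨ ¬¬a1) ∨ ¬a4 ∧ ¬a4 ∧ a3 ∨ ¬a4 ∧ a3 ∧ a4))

No

E1: ¬¬¬a4
    = ¬a4
E2: ¬¬(a4 ∧ ¬(a3 ∧ a4 ∧ (¬a1 ∨ ¬¬a1) ∨ ¬a4 ∧ ¬a4 ∧ a3 ∨ ¬a4 ∧ a3 ∧ a4))
    = ¬¬(a4 ∧ ¬(a3 ∧ a4 ∧ (¬a1 ∨ ¬¬a1) ∨ ¬a4 ∧ a3))
    = ¬¬(a4 ∧ ¬(a3 ∧ a4 ∧ (¬a1 ∨ a1) ∨ ¬a4 ∧ a3))
    = ¬¬(a4 ∧ ¬(a3 ∧ a4 ∨ ¬a4 ∧ a3))
    = ¬¬(a4 ∧ ¬a3)
    = a4 ∧ ¬a3
These differ: at a1=0, a3=0, a4=0, E1 = 1 but E2 = 0.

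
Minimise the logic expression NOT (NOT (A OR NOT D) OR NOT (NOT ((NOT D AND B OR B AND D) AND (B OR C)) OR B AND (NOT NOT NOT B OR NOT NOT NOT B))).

(A OR NOT D) AND NOT B

NOT (NOT (A OR NOT D) OR NOT (NOT ((NOT D AND B OR B AND D) AND (B OR C)) OR B AND (NOT NOT NOT B OR NOT NOT NOT B)))
= NOT (NOT (A OR NOT D) OR NOT (NOT ((NOT D AND B OR B AND D) AND (B OR C)) OR B AND NOT NOT NOT B))   [idempotence]
= NOT (NOT (A OR NOT D) OR NOT (NOT (B AND (B OR C)) OR B AND NOT NOT NOT B))   [distribution]
= NOT (NOT (A OR NOT D) OR NOT (NOT (B AND (B OR C)) OR B AND NOT B))   [double negation]
= NOT (NOT (A OR NOT D) OR NOT (NOT B OR B AND NOT B))   [absorption]
= NOT (NOT (A OR NOT D) OR NOT NOT B)   [complement / identity]
= (A OR NOT D) AND NOT B   [De Morgan]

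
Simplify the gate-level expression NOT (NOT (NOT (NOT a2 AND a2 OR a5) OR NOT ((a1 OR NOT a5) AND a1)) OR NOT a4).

NOT (NOT (NOT (NOT a2 AND a2 OR a5) OR NOT ((a1 OR NOT a5) AND a1)) OR NOT a4)
= NOT (NOT (NOT a5 OR NOT ((a1 OR NOT a5) AND a1)) OR NOT a4)
= (NOT a5 OR NOT ((a1 OR NOT a5) AND a1)) AND a4
= (NOT a5 OR NOT a1) AND a4

(NOT a5 OR NOT a1) AND a4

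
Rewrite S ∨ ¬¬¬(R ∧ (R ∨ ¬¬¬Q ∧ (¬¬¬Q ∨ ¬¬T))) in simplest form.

S ∨ ¬R

S ∨ ¬¬¬(R ∧ (R ∨ ¬¬¬Q ∧ (¬¬¬Q ∨ ¬¬T)))
= S ∨ ¬¬¬(R ∧ (R ∨ ¬¬¬Q ∧ (¬¬¬Q ∨ T)))   (double negation)
= S ∨ ¬(R ∧ (R ∨ ¬¬¬Q ∧ (¬¬¬Q ∨ T)))   (double negation)
= S ∨ ¬(R ∧ (R ∨ ¬¬¬Q))   (absorption)
= S ∨ ¬(R ∧ (R ∨ ¬Q))   (double negation)
= S ∨ ¬R   (absorption)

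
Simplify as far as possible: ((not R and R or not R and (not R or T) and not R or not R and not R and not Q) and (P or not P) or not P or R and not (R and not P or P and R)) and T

(not R or not P) and T

((not R and R or not R and (not R or T) and not R or not R and not R and not Q) and (P or not P) or not P or R and not (R and not P or P and R)) and T
= ((not R and R or not R and (not R or T) and not R or not R and not R and not Q) and (P or not P) or not P or R and not R) and T   (distribution)
= ((not R and R or not R and not R or not R and not R and not Q) and (P or not P) or not P or R and not R) and T   (absorption)
= ((not R and R or not R and not R) and (P or not P) or not P or R and not R) and T   (absorption)
= (not R and (P or not P) or not P or R and not R) and T   (distribution)
= (not R and (P or not P) or not P) and T   (complement / identity)
= (not R or not P) and T   (complement / identity)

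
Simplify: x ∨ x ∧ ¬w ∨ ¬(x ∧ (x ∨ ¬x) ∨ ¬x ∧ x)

x ∨ x ∧ ¬w ∨ ¬(x ∧ (x ∨ ¬x) ∨ ¬x ∧ x)
= x ∨ x ∧ ¬w ∨ ¬(x ∧ (x ∨ ¬x))   [complement / identity]
= x ∨ ¬(x ∧ (x ∨ ¬x))   [absorption]
= x ∨ ¬x   [complement / identity]
= True   [complement]

True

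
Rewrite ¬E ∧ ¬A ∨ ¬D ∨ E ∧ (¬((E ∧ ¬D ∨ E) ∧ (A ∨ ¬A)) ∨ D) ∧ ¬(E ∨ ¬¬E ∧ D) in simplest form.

¬E ∧ ¬A ∨ ¬D

¬E ∧ ¬A ∨ ¬D ∨ E ∧ (¬((E ∧ ¬D ∨ E) ∧ (A ∨ ¬A)) ∨ D) ∧ ¬(E ∨ ¬¬E ∧ D)
= ¬E ∧ ¬A ∨ ¬D ∨ E ∧ (¬(E ∧ (A ∨ ¬A)) ∨ D) ∧ ¬(E ∨ ¬¬E ∧ D)
= ¬E ∧ ¬A ∨ ¬D ∨ E ∧ (¬(E ∧ (A ∨ ¬A)) ∨ D) ∧ ¬(E ∨ E ∧ D)
= ¬E ∧ ¬A ∨ ¬D ∨ E ∧ (¬E ∨ D) ∧ ¬(E ∨ E ∧ D)
= ¬E ∧ ¬A ∨ ¬D ∨ E ∧ (¬E ∨ D) ∧ ¬E
= ¬E ∧ ¬A ∨ ¬D ∨ E ∧ ¬E
= ¬E ∧ ¬A ∨ ¬D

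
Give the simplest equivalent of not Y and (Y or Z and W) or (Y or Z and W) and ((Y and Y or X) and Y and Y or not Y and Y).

not Y and (Y or Z and W) or (Y or Z and W) and ((Y and Y or X) and Y and Y or not Y and Y)
= not Y and (Y or Z and W) or (Y or Z and W) and (Y and Y or not Y and Y)   — absorption
= not Y and (Y or Z and W) or (Y or Z and W) and Y   — distribution
= Y or Z and W   — distribution

Y or Z and W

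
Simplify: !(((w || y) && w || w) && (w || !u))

!(((w || y) && w || w) && (w || !u))
= !((w || w) && (w || !u))   [absorption]
= !(w || w && !u)   [distribution]
= !w   [absorption]

!w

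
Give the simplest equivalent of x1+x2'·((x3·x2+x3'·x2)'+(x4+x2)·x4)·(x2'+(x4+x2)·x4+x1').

x1+x2'

x1+x2'·((x3·x2+x3'·x2)'+(x4+x2)·x4)·(x2'+(x4+x2)·x4+x1')
= x1+x2'·(x2'+(x4+x2)·x4)·(x2'+(x4+x2)·x4+x1')   [distribution]
= x1+x2'·(x2'+(x4+x2)·x4)   [absorption]
= x1+x2'·(x2'+x4)   [absorption]
= x1+x2'   [absorption]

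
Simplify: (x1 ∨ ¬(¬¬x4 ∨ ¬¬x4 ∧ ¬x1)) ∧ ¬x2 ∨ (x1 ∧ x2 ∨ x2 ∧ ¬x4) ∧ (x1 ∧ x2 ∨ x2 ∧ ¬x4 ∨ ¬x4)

x1 ∨ ¬x4

(x1 ∨ ¬(¬¬x4 ∨ ¬¬x4 ∧ ¬x1)) ∧ ¬x2 ∨ (x1 ∧ x2 ∨ x2 ∧ ¬x4) ∧ (x1 ∧ x2 ∨ x2 ∧ ¬x4 ∨ ¬x4)
= (x1 ∨ ¬¬¬x4) ∧ ¬x2 ∨ (x1 ∧ x2 ∨ x2 ∧ ¬x4) ∧ (x1 ∧ x2 ∨ x2 ∧ ¬x4 ∨ ¬x4)
= (x1 ∨ ¬¬¬x4) ∧ ¬x2 ∨ x1 ∧ x2 ∨ x2 ∧ ¬x4
= (x1 ∨ ¬x4) ∧ ¬x2 ∨ x1 ∧ x2 ∨ x2 ∧ ¬x4
= (x1 ∨ ¬x4) ∧ ¬x2 ∨ x2 ∧ (x1 ∨ ¬x4)
= x1 ∨ ¬x4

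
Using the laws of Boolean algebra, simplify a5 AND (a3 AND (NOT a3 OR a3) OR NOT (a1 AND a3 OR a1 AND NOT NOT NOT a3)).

a5 AND (a3 AND (NOT a3 OR a3) OR NOT (a1 AND a3 OR a1 AND NOT NOT NOT a3))
= a5 AND (a3 OR NOT (a1 AND a3 OR a1 AND NOT NOT NOT a3))   (complement / identity)
= a5 AND (a3 OR NOT (a1 AND a3 OR a1 AND NOT a3))   (double negation)
= a5 AND (a3 OR NOT a1)   (distribution)

a5 AND (a3 OR NOT a1)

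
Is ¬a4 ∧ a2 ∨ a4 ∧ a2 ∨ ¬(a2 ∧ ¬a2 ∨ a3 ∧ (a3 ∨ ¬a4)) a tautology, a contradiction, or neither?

¬a4 ∧ a2 ∨ a4 ∧ a2 ∨ ¬(a2 ∧ ¬a2 ∨ a3 ∧ (a3 ∨ ¬a4))
= a2 ∧ (¬a4 ∨ a4) ∨ ¬(a2 ∧ ¬a2 ∨ a3 ∧ (a3 ∨ ¬a4))   — distribution
= a2 ∧ (¬a4 ∨ a4) ∨ ¬(a2 ∧ ¬a2 ∨ a3)   — absorption
= a2 ∧ (¬a4 ∨ a4) ∨ ¬a3   — complement / identity
= a2 ∨ ¬a3   — complement / identity
This depends on a2, a3, so it is not a constant.

neither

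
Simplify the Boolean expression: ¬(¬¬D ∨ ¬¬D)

¬(¬¬D ∨ ¬¬D)
= ¬¬¬D
= ¬D

¬D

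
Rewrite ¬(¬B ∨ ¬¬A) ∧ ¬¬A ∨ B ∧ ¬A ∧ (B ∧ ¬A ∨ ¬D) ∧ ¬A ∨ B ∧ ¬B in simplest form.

¬(¬B ∨ ¬¬A) ∧ ¬¬A ∨ B ∧ ¬A ∧ (B ∧ ¬A ∨ ¬D) ∧ ¬A ∨ B ∧ ¬B
= ¬(¬B ∨ ¬¬A) ∧ ¬¬A ∨ B ∧ ¬A ∧ ¬A ∨ B ∧ ¬B   [absorption]
= B ∧ ¬A ∧ ¬¬A ∨ B ∧ ¬A ∧ ¬A ∨ B ∧ ¬B   [De Morgan]
= B ∧ ¬A ∧ A ∨ B ∧ ¬A ∧ ¬A ∨ B ∧ ¬B   [double negation]
= B ∧ ¬A ∨ B ∧ ¬B   [distribution]
= B ∧ ¬A   [complement / identity]

B ∧ ¬A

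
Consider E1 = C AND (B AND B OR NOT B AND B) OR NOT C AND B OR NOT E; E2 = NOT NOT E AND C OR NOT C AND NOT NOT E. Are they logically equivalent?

No

E1: C AND (B AND B OR NOT B AND B) OR NOT C AND B OR NOT E
    = C AND B OR NOT C AND B OR NOT E   [distribution]
    = B OR NOT E   [distribution]
E2: NOT NOT E AND C OR NOT C AND NOT NOT E
    = NOT NOT E   [distribution]
    = E   [double negation]
These differ: at B=1, C=0, E=0, E1 = 1 but E2 = 0.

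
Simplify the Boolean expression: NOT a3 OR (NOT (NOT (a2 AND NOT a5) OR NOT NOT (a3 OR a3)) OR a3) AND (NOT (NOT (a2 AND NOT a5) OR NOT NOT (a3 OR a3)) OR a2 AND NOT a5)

NOT a3 OR (NOT (NOT (a2 AND NOT a5) OR NOT NOT (a3 OR a3)) OR a3) AND (NOT (NOT (a2 AND NOT a5) OR NOT NOT (a3 OR a3)) OR a2 AND NOT a5)
= NOT a3 OR a3 AND a2 AND NOT a5 OR NOT (NOT (a2 AND NOT a5) OR NOT NOT (a3 OR a3))
= NOT a3 OR a3 AND a2 AND NOT a5 OR NOT (NOT (a2 AND NOT a5) OR NOT NOT a3)
= NOT a3 OR a3 AND a2 AND NOT a5 OR a2 AND NOT a5 AND NOT a3
= NOT a3 OR a2 AND NOT a5

NOT a3 OR a2 AND NOT a5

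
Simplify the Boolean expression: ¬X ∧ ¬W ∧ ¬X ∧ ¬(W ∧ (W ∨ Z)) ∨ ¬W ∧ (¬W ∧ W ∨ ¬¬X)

¬W

¬X ∧ ¬W ∧ ¬X ∧ ¬(W ∧ (W ∨ Z)) ∨ ¬W ∧ (¬W ∧ W ∨ ¬¬X)
= ¬X ∧ ¬W ∧ ¬X ∧ ¬W ∨ ¬W ∧ (¬W ∧ W ∨ ¬¬X)
= ¬X ∧ ¬W ∧ ¬X ∧ ¬W ∨ ¬W ∧ ¬¬X
= ¬X ∧ ¬W ∨ ¬W ∧ ¬¬X
= ¬X ∧ ¬W ∨ ¬W ∧ X
= ¬W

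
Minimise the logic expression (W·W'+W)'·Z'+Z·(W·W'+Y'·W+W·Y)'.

W'

(W·W'+W)'·Z'+Z·(W·W'+Y'·W+W·Y)'
= (W·W'+W)'·Z'+Z·(W·W'+W)'
= (W·W'+W)'
= W'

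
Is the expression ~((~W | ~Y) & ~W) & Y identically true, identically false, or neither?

neither

~((~W | ~Y) & ~W) & Y
= ~~W & Y   [absorption]
= W & Y   [double negation]
This depends on W, Y, so it is not a constant.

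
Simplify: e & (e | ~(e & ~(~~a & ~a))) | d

e & (e | ~(e & ~(~~a & ~a))) | d
= e & (e | ~(e & (~a | a))) | d
= e & (e | ~e) | d
= e | d

e | d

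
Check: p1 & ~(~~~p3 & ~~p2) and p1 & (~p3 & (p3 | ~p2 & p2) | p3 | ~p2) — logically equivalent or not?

E1: p1 & ~(~~~p3 & ~~p2)
    = p1 & ~(~p3 & ~~p2)   [double negation]
    = p1 & (p3 | ~p2)   [De Morgan]
E2: p1 & (~p3 & (p3 | ~p2 & p2) | p3 | ~p2)
    = p1 & (~p3 & p3 | p3 | ~p2)   [complement / identity]
    = p1 & (p3 | ~p2)   [complement / identity]
Both reduce to p1 & (p3 | ~p2), so they are equivalent.

Yes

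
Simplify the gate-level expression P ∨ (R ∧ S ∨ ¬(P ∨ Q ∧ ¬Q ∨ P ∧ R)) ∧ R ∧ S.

P ∨ (R ∧ S ∨ ¬(P ∨ Q ∧ ¬Q ∨ P ∧ R)) ∧ R ∧ S
= P ∨ (R ∧ S ∨ ¬(P ∨ P ∧ R)) ∧ R ∧ S   (complement / identity)
= P ∨ (R ∧ S ∨ ¬P) ∧ R ∧ S   (absorption)
= P ∨ R ∧ S   (absorption)

P ∨ R ∧ S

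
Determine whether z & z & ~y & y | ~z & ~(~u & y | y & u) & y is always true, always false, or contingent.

z & z & ~y & y | ~z & ~(~u & y | y & u) & y
= z & ~y & y | ~z & ~(~u & y | y & u) & y   (idempotence)
= z & ~y & y | ~z & ~y & y   (distribution)
= ~y & y   (distribution)
= 0   (complement)

always false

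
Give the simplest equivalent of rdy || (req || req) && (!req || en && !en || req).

rdy || (req || req) && (!req || en && !en || req)
= rdy || (req || req) && (!req || req)
= rdy || req || req
= rdy || req

rdy || req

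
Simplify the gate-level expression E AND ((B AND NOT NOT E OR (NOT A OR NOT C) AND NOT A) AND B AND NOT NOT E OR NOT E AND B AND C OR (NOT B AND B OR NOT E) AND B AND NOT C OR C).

E AND ((B AND NOT NOT E OR (NOT A OR NOT C) AND NOT A) AND B AND NOT NOT E OR NOT E AND B AND C OR (NOT B AND B OR NOT E) AND B AND NOT C OR C)
= E AND ((B AND NOT NOT E OR NOT A) AND B AND NOT NOT E OR NOT E AND B AND C OR (NOT B AND B OR NOT E) AND B AND NOT C OR C)   (absorption)
= E AND ((B AND NOT NOT E OR NOT A) AND B AND NOT NOT E OR NOT E AND B AND C OR NOT E AND B AND NOT C OR C)   (complement / identity)
= E AND ((B AND NOT NOT E OR NOT A) AND B AND NOT NOT E OR NOT E AND B OR C)   (distribution)
= E AND (B AND NOT NOT E OR NOT E AND B OR C)   (absorption)
= E AND (B AND E OR NOT E AND B OR C)   (double negation)
= E AND (B OR C)   (distribution)

E AND (B OR C)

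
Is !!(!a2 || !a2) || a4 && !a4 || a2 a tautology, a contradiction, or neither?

!!(!a2 || !a2) || a4 && !a4 || a2
= !(a2 && a2) || a4 && !a4 || a2   — De Morgan
= !(a2 && a2) || a2   — complement / identity
= !a2 || a2   — idempotence
= true   — complement

tautology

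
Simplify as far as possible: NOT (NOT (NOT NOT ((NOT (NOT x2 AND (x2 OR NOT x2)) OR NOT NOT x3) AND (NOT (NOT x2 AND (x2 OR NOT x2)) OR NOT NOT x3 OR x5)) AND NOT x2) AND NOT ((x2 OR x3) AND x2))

x2 OR x3

NOT (NOT (NOT NOT ((NOT (NOT x2 AND (x2 OR NOT x2)) OR NOT NOT x3) AND (NOT (NOT x2 AND (x2 OR NOT x2)) OR NOT NOT x3 OR x5)) AND NOT x2) AND NOT ((x2 OR x3) AND x2))
= NOT NOT ((NOT (NOT x2 AND (x2 OR NOT x2)) OR NOT NOT x3) AND (NOT (NOT x2 AND (x2 OR NOT x2)) OR NOT NOT x3 OR x5)) AND NOT x2 OR (x2 OR x3) AND x2   [De Morgan]
= NOT NOT (NOT (NOT x2 AND (x2 OR NOT x2)) OR NOT NOT x3) AND NOT x2 OR (x2 OR x3) AND x2   [absorption]
= NOT NOT (NOT NOT x2 OR NOT NOT x3) AND NOT x2 OR (x2 OR x3) AND x2   [complement / identity]
= NOT (NOT x2 AND NOT x3) AND NOT x2 OR (x2 OR x3) AND x2   [De Morgan]
= (x2 OR x3) AND NOT x2 OR (x2 OR x3) AND x2   [De Morgan]
= x2 OR x3   [distribution]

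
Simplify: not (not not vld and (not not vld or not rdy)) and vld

not (not not vld and (not not vld or not rdy)) and vld
= not not not vld and vld   — absorption
= not vld and vld   — double negation
= False   — complement

False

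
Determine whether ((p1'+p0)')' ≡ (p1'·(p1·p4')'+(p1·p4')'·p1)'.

E1: ((p1'+p0)')'
    = p1'+p0   [double negation]
E2: (p1'·(p1·p4')'+(p1·p4')'·p1)'
    = ((p1·p4')')'   [distribution]
    = p1·p4'   [double negation]
These differ: at p0=0, p1=0, p4=1, E1 = 1 but E2 = 0.

No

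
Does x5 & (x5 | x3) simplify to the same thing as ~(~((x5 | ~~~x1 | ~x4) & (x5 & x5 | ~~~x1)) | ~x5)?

E1: x5 & (x5 | x3)
    = x5
E2: ~(~((x5 | ~~~x1 | ~x4) & (x5 & x5 | ~~~x1)) | ~x5)
    = ~(~((x5 | ~~~x1 | ~x4) & (x5 | ~~~x1)) | ~x5)
    = (x5 | ~~~x1 | ~x4) & (x5 | ~~~x1) & x5
    = (x5 | ~~~x1) & x5
    = (x5 | ~x1) & x5
    = x5
Both reduce to x5, so they are equivalent.

Yes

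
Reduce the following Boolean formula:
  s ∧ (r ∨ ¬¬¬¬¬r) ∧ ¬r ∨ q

s ∧ ¬r ∨ q

s ∧ (r ∨ ¬¬¬¬¬r) ∧ ¬r ∨ q
= s ∧ (r ∨ ¬¬¬r) ∧ ¬r ∨ q
= s ∧ (r ∨ ¬r) ∧ ¬r ∨ q
= s ∧ ¬r ∨ q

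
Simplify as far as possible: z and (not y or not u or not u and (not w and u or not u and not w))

z and (not y or not u)

z and (not y or not u or not u and (not w and u or not u and not w))
= z and (not y or not u or not u and not w)   (distribution)
= z and (not y or not u)   (absorption)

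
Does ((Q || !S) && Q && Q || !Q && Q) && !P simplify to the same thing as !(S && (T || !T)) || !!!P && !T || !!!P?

No

E1: ((Q || !S) && Q && Q || !Q && Q) && !P
    = (Q && Q || !Q && Q) && !P   [absorption]
    = Q && !P   [distribution]
E2: !(S && (T || !T)) || !!!P && !T || !!!P
    = !S || !!!P && !T || !!!P   [complement / identity]
    = !S || !!!P   [absorption]
    = !S || !P   [double negation]
These differ: at P=1, Q=0, S=0, T=1, E1 = 0 but E2 = 1.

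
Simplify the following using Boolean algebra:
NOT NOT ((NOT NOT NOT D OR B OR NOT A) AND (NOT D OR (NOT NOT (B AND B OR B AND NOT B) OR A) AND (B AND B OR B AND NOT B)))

NOT NOT ((NOT NOT NOT D OR B OR NOT A) AND (NOT D OR (NOT NOT (B AND B OR B AND NOT B) OR A) AND (B AND B OR B AND NOT B)))
= NOT NOT ((NOT NOT NOT D OR B OR NOT A) AND (NOT D OR (B AND B OR B AND NOT B OR A) AND (B AND B OR B AND NOT B)))   [double negation]
= NOT NOT ((NOT NOT NOT D OR B OR NOT A) AND (NOT D OR B AND B OR B AND NOT B))   [absorption]
= NOT NOT ((NOT D OR B OR NOT A) AND (NOT D OR B AND B OR B AND NOT B))   [double negation]
= (NOT D OR B OR NOT A) AND (NOT D OR B AND B OR B AND NOT B)   [double negation]
= (NOT D OR B OR NOT A) AND (NOT D OR B)   [distribution]
= NOT D OR B   [absorption]

NOT D OR B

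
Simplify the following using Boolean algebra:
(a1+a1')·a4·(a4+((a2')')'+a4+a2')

(a1+a1')·a4·(a4+((a2')')'+a4+a2')
= (a1+a1')·a4·(a4+a2'+a4+a2')   (double negation)
= (a1+a1')·a4·(a4+a2')   (idempotence)
= a4·(a4+a2')   (complement / identity)
= a4   (absorption)

a4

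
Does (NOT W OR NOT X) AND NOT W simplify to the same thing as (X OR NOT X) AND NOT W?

Yes

E1: (NOT W OR NOT X) AND NOT W
    = NOT W   [absorption]
E2: (X OR NOT X) AND NOT W
    = NOT W   [complement / identity]
Both reduce to NOT W, so they are equivalent.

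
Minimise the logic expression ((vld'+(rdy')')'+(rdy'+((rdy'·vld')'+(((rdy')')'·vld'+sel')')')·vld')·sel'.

rdy'·sel'

((vld'+(rdy')')'+(rdy'+((rdy'·vld')'+(((rdy')')'·vld'+sel')')')·vld')·sel'
= ((vld'+(rdy')')'+(rdy'+rdy'·vld'·(((rdy')')'·vld'+sel'))·vld')·sel'
= ((vld'+(rdy')')'+(rdy'+rdy'·vld'·(rdy'·vld'+sel'))·vld')·sel'
= ((vld'+(rdy')')'+(rdy'+rdy'·vld')·vld')·sel'
= ((vld'+(rdy')')'+rdy'·vld')·sel'
= (vld·rdy'+rdy'·vld')·sel'
= rdy'·sel'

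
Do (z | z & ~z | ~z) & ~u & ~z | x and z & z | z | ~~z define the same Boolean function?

No

E1: (z | z & ~z | ~z) & ~u & ~z | x
    = (z | ~z) & ~u & ~z | x   [complement / identity]
    = ~u & ~z | x   [complement / identity]
E2: z & z | z | ~~z
    = z & z | z | z   [double negation]
    = z | z | z   [idempotence]
    = z | z   [idempotence]
    = z   [idempotence]
These differ: at u=0, x=1, z=0, E1 = 1 but E2 = 0.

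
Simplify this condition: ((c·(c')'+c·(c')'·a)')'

((c·(c')'+c·(c')'·a)')'
= ((c·(c')')')'   (absorption)
= c·(c')'   (double negation)
= c·c   (double negation)
= c   (idempotence)

c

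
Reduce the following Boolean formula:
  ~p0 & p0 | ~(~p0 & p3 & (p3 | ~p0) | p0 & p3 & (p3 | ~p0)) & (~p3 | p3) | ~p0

~p0 & p0 | ~(~p0 & p3 & (p3 | ~p0) | p0 & p3 & (p3 | ~p0)) & (~p3 | p3) | ~p0
= ~p0 & p0 | ~(p3 & (p3 | ~p0)) & (~p3 | p3) | ~p0   — distribution
= ~p0 & p0 | ~p3 & (~p3 | p3) | ~p0   — absorption
= ~p3 & (~p3 | p3) | ~p0   — complement / identity
= ~p3 | ~p0   — complement / identity

~p3 | ~p0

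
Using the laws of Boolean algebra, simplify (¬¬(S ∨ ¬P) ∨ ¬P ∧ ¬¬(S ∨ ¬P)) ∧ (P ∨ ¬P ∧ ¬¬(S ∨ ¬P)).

(¬¬(S ∨ ¬P) ∨ ¬P ∧ ¬¬(S ∨ ¬P)) ∧ (P ∨ ¬P ∧ ¬¬(S ∨ ¬P))
= ¬P ∧ ¬¬(S ∨ ¬P) ∨ ¬¬(S ∨ ¬P) ∧ P   [distribution]
= ¬¬(S ∨ ¬P)   [distribution]
= S ∨ ¬P   [double negation]

S ∨ ¬P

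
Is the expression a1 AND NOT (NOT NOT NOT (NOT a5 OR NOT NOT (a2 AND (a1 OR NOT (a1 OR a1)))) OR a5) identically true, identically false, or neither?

neither

a1 AND NOT (NOT NOT NOT (NOT a5 OR NOT NOT (a2 AND (a1 OR NOT (a1 OR a1)))) OR a5)
= a1 AND NOT (NOT (NOT a5 OR NOT NOT (a2 AND (a1 OR NOT (a1 OR a1)))) OR a5)   — double negation
= a1 AND NOT (a5 AND NOT (a2 AND (a1 OR NOT (a1 OR a1))) OR a5)   — De Morgan
= a1 AND NOT (a5 AND NOT (a2 AND (a1 OR NOT a1)) OR a5)   — idempotence
= a1 AND NOT (a5 AND NOT a2 OR a5)   — complement / identity
= a1 AND NOT a5   — absorption
This depends on a1, a5, so it is not a constant.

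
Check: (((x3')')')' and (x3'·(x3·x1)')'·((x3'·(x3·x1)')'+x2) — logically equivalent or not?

Yes

E1: (((x3')')')'
    = (x3')'   [double negation]
    = x3   [double negation]
E2: (x3'·(x3·x1)')'·((x3'·(x3·x1)')'+x2)
    = (x3'·(x3·x1)')'   [absorption]
    = x3+x3·x1   [De Morgan]
    = x3   [absorption]
Both reduce to x3, so they are equivalent.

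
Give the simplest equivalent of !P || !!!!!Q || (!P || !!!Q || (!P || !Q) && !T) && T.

!P || !Q

!P || !!!!!Q || (!P || !!!Q || (!P || !Q) && !T) && T
= !P || !!!Q || (!P || !!!Q || (!P || !Q) && !T) && T   [double negation]
= !P || !!!Q || (!P || !Q || (!P || !Q) && !T) && T   [double negation]
= !P || !Q || (!P || !Q || (!P || !Q) && !T) && T   [double negation]
= !P || !Q || (!P || !Q) && T   [absorption]
= !P || !Q   [absorption]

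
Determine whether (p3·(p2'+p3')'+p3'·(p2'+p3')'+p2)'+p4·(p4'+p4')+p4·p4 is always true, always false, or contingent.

contingent

(p3·(p2'+p3')'+p3'·(p2'+p3')'+p2)'+p4·(p4'+p4')+p4·p4
= (p3·(p2'+p3')'+p3'·(p2'+p3')'+p2)'+p4·p4'+p4·p4   [idempotence]
= (p3·(p2'+p3')'+p3'·(p2'+p3')'+p2)'+p4   [distribution]
= ((p2'+p3')'+p2)'+p4   [distribution]
= (p2·p3+p2)'+p4   [De Morgan]
= p2'+p4   [absorption]
This depends on p2, p4, so it is not a constant.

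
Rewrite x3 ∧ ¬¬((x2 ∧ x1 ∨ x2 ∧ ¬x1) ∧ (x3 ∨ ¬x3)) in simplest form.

x3 ∧ ¬¬((x2 ∧ x1 ∨ x2 ∧ ¬x1) ∧ (x3 ∨ ¬x3))
= x3 ∧ ¬¬(x2 ∧ (x3 ∨ ¬x3))   (distribution)
= x3 ∧ ¬¬x2   (complement / identity)
= x3 ∧ x2   (double negation)

x3 ∧ x2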